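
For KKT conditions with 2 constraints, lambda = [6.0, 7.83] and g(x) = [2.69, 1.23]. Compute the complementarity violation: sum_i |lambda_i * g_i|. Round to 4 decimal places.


KKT complementary slackness check:
lambda_1 * g_1 = 6.0 * 2.69 = 16.14
lambda_2 * g_2 = 7.83 * 1.23 = 9.6309
Total violation = 16.14 + 9.6309 = 25.7709


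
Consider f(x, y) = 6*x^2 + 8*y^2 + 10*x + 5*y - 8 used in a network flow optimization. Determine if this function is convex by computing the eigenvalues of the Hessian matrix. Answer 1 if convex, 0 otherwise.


The Hessian of f(x,y) = 6*x^2 + 8*y^2 + 10*x + 5*y - 8 is:
H = [[12, 0], [0, 16]]
Trace = 12 + 16 = 28
Determinant = 12*16 - (0)^2 = 192
Discriminant = (28)^2 - 4*192 = 16.0
Eigenvalues: lambda_1 = 12.0, lambda_2 = 16.0
The function is convex.

1


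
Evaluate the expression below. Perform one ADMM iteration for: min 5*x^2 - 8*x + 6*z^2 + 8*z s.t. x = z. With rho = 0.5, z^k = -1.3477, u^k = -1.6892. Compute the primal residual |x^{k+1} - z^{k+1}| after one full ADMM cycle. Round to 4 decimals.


ADMM iteration with rho = 0.5, z^k = -1.3477, u^k = -1.6892
Step 1: x-update.
Minimize 5*x^2 - 8*x + (0.5/2)*(x + 1.3477 - 1.6892)^2
FOC: (2*5 + 0.5)*x = 8 + 0.5*(-1.3477 + 1.6892)
x^{k+1} = 0.7782
Step 2: z-update.
Minimize 6*z^2 + 8*z + (0.5/2)*(0.7782 - z - 1.6892)^2
FOC: (2*6 + 0.5)*z = -8 + 0.5*(0.7782 - 1.6892)
z^{k+1} = -0.6764
Step 3: u-update.
u^{k+1} = -1.6892 + 0.7782 + 0.6764 = -0.2346
Step 4: Primal residual = |0.7782 + 0.6764| = 1.4546


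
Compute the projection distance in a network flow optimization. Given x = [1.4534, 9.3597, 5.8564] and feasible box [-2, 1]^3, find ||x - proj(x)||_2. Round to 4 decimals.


Project each component onto [-2, 1].
clip(1.4534) = 1.0, clip(9.3597) = 1.0, clip(5.8564) = 1.0
Projection = [1.0, 1.0, 1.0]
Squared diffs: [0.2056, 69.8846, 23.5846]
Distance = sqrt(93.6748) = 9.6786


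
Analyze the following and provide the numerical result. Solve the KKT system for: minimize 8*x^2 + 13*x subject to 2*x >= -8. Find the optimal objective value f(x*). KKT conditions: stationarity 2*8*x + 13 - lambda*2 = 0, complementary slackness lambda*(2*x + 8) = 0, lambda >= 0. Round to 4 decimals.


Step 1: Try lambda = 0 (constraint inactive).
Stationarity: 2*8*x + 13 = 0
x* = -13/(2*8) = -0.8125
Check constraint: 2*-0.8125 = -1.625 >= -8 -- satisfied.
Step 2: Compute optimal value.
f(x*) = 8*(-0.8125)^2 + 13*(-0.8125) = -5.2813


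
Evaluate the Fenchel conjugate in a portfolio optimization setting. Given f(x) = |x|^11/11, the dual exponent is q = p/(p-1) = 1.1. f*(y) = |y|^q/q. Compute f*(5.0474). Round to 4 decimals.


The conjugate exponent q satisfies 1/p + 1/q = 1.
p = 11, so q = 11/(11 - 1) = 1.1
|y|^q = 5.0474^1.1 = 5.9344
f*(5.0474) = 5.9344 / 1.1 = 5.3949


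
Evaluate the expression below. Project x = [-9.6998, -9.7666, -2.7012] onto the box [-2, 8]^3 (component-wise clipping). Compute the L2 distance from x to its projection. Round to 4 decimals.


Project each component onto [-2, 8].
clip(-9.6998) = -2.0, clip(-9.7666) = -2.0, clip(-2.7012) = -2.0
Projection = [-2.0, -2.0, -2.0]
Squared diffs: [59.2869, 60.3201, 0.4917]
Distance = sqrt(120.0987) = 10.959


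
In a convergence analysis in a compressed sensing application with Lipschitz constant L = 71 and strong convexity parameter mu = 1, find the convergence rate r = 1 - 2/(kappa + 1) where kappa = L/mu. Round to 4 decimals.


Step 1: Compute the condition number.
kappa = L/mu = 71/1 = 71.0
Step 2: Compute the convergence rate.
r = 1 - 2/(kappa + 1) = 1 - 2*mu/(L + mu) = (L - mu)/(L + mu) = 70/72 = 0.9722


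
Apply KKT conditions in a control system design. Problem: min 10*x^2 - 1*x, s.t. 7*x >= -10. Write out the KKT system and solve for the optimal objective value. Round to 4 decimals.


Step 1: Try lambda = 0 (constraint inactive).
Stationarity: 2*10*x - 1 = 0
x* = 1/(2*10) = 0.05
Check constraint: 7*0.05 = 0.35 >= -10 -- satisfied.
Step 2: Compute optimal value.
f(x*) = 10*0.05^2 - 1*0.05 = -0.025


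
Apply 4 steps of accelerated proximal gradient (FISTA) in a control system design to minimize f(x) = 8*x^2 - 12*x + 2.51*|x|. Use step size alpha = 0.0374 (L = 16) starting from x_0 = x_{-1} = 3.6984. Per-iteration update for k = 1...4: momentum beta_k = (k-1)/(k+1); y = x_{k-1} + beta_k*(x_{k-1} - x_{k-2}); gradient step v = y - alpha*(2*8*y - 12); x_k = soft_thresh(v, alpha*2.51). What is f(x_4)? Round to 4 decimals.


FISTA on f(x) = 8*x^2 - 12*x + 2.51*|x|
L = 16, alpha = 0.0374
Iteration 1: beta = 0.0, y = 3.6984 + 0.0*(3.6984 - 3.6984) = 3.6984
  grad(y) = 47.1744, v = y - alpha*grad = 1.9341
  prox(v) = soft_thresh(1.9341, 0.0939) = 1.8402
Iteration 2: beta = 0.3333, y = 1.8402 + 0.3333*(1.8402 - 3.6984) = 1.2208
  grad(y) = 7.5329, v = y - alpha*grad = 0.9391
  prox(v) = soft_thresh(0.9391, 0.0939) = 0.8452
Iteration 3: beta = 0.5, y = 0.8452 + 0.5*(0.8452 - 1.8402) = 0.3477
  grad(y) = -6.4368, v = y - alpha*grad = 0.5884
  prox(v) = soft_thresh(0.5884, 0.0939) = 0.4946
Iteration 4: beta = 0.6, y = 0.4946 + 0.6*(0.4946 - 0.8452) = 0.2842
  grad(y) = -7.4531, v = y - alpha*grad = 0.5629
  prox(v) = soft_thresh(0.5629, 0.0939) = 0.4691
f(x_4) = 8*0.4691^2 - 12*0.4691 + 2.51*|0.4691| = -2.6912


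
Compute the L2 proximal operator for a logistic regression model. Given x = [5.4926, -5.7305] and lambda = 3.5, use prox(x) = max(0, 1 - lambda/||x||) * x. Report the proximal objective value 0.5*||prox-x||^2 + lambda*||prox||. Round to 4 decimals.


Step 1: Compute ||x||.
||x|| = 7.9377
Step 2: Compute scaling factor.
scale = max(0, 1 - 3.5/7.9377) = 0.5591
Step 3: prox(x) = [3.0707, -3.2037]
||prox(x)|| = 4.4377
Step 4: Proximal objective.
0.5*||prox-x||^2 = 6.125
lambda*||prox|| = 15.532
Total = 21.657


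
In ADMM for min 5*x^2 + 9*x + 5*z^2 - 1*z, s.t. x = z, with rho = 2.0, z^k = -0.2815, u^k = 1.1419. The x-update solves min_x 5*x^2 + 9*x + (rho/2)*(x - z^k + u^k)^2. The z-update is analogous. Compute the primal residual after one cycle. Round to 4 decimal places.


ADMM iteration with rho = 2.0, z^k = -0.2815, u^k = 1.1419
Step 1: x-update.
Minimize 5*x^2 + 9*x + (2.0/2)*(x + 0.2815 + 1.1419)^2
FOC: (2*5 + 2.0)*x = -9 + 2.0*(-0.2815 - 1.1419)
x^{k+1} = -0.9872
Step 2: z-update.
Minimize 5*z^2 - 1*z + (2.0/2)*(-0.9872 - z + 1.1419)^2
FOC: (2*5 + 2.0)*z = 1 + 2.0*(-0.9872 + 1.1419)
z^{k+1} = 0.1091
Step 3: u-update.
u^{k+1} = 1.1419 - 0.9872 - 0.1091 = 0.0456
Step 4: Primal residual = |-0.9872 - 0.1091| = 1.0963


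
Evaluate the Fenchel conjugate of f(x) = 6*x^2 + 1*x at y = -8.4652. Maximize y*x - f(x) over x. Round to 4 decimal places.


f*(y) = sup_x {y*x - a*x^2 - b*x} = sup_x {(y-b)*x - a*x^2}
FOC: (y - b) - 2a*x = 0 => x* = (y - b)/(2a)
x* = (-8.4652 - 1)/(2*6) = -0.7888
f*(-8.4652) = (y-b)^2/(4a) = (-8.4652 - 1)^2/(4*6)
= 89.59/24 = 3.7329


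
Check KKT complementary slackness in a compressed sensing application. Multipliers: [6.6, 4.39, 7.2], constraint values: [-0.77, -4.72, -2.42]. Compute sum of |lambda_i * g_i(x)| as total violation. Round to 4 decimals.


KKT complementary slackness check:
lambda_1 * g_1 = 6.6 * -0.77 = -5.082
lambda_2 * g_2 = 4.39 * -4.72 = -20.7208
lambda_3 * g_3 = 7.2 * -2.42 = -17.424
Total violation = 5.082 + 20.7208 + 17.424 = 43.2268


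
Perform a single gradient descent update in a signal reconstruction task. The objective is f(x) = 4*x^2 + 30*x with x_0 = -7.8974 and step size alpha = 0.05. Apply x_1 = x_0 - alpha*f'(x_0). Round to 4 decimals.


We compute the gradient at x_0 and apply the update.
f'(x) = 8*x + 30
f'(-7.8974) = 8*-7.8974 + 30 = -33.1792
x_1 = -7.8974 - 0.05*-33.1792 = -6.2384


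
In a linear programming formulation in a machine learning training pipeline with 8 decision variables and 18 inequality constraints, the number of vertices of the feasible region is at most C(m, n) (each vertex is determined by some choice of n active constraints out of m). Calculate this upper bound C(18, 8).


Each vertex corresponds to some choice of n active constraints out of m, so the number of vertices is at most C(m, n) = m! / (n!(m-n)!).
m = 18, n = 8
Numerator: 18 * 17 * 16 * 15 * 14 * 13 * 12 * 11
Denominator: 8! = 40320
C(18, 8) = 43758


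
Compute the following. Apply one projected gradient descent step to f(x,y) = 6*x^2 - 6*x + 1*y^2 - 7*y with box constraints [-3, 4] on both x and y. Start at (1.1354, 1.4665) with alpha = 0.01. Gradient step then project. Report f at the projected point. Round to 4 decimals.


Step 1: Compute gradient at (1.1354, 1.4665).
grad_x = 2*6*1.1354 - 6 = 7.6248
grad_y = 2*1*1.4665 - 7 = -4.067
Step 2: Gradient step.
x_raw = 1.1354 - 0.01*7.6248 = 1.0592
y_raw = 1.4665 - 0.01*-4.067 = 1.5072
Step 3: Project onto [-3, 4].
x_proj = clip(1.0592) = 1.0592
y_proj = clip(1.5072) = 1.5072
Step 4: Evaluate f.
f(1.0592, 1.5072) = -7.9027


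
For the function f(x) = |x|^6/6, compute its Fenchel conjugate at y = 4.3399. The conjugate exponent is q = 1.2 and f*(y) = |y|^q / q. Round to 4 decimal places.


The conjugate exponent q satisfies 1/p + 1/q = 1.
p = 6, so q = 6/(6 - 1) = 1.2
|y|^q = 4.3399^1.2 = 5.8207
f*(4.3399) = 5.8207 / 1.2 = 4.8506


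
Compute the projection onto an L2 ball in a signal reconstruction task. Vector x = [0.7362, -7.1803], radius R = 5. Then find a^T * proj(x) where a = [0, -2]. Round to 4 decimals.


Step 1: Compute ||x|| (intermediates to 6 decimals).
||x|| = sqrt(0.7362^2 + (-7.1803)^2) = 7.217943
Step 2: Project.
Since ||x|| > R, scale = R/||x|| = 5/7.217943 = 0.692718, proj(x) = scale * x
proj(x) = [0.509979, -4.973923]
Step 3: Dot product.
a^T * proj(x) = 0*0.509979 - 2*(-4.973923) = 9.9478


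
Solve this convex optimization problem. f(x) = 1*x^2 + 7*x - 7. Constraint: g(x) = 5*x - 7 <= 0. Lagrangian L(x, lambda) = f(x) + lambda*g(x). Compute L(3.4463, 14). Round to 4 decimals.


Step 1: Evaluate f(x).
f(3.4463) = 1*3.4463^2 + 7*3.4463 - 7 = 29.0011
Step 2: Evaluate g(x).
g(3.4463) = 5*3.4463 - 7 = 10.2315
Step 3: Compute Lagrangian.
L = 29.0011 + 14*10.2315 = 172.2421


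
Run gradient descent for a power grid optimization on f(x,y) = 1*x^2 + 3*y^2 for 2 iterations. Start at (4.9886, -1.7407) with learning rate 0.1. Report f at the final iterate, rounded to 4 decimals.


Gradient descent on f(x,y) = 1*x^2 + 3*y^2.
Starting point: (4.9886, -1.7407), alpha = 0.1
Step 1: grad_x = 2*1*4.9886 = 9.9772, grad_y = 2*3*-1.7407 = -10.4442
  x_1 = 4.9886 - 0.1*9.9772 = 3.9909
  y_1 = -1.7407 - 0.1*-10.4442 = -0.6963
Step 2: grad_x = 2*1*3.9909 = 7.9818, grad_y = 2*3*-0.6963 = -4.1777
  x_2 = 3.9909 - 0.1*7.9818 = 3.1927
  y_2 = -0.6963 - 0.1*-4.1777 = -0.2785
f(3.1927, -0.2785) = 1*3.1927^2 + 3*(-0.2785)^2 = 10.4261


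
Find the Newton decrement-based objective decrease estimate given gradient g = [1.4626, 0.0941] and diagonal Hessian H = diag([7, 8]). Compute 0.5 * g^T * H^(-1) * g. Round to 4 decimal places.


Step 1: H is diagonal, so H^(-1) * g = [0.2089, 0.0118].
Step 2: g^T H^(-1) g = sum_i g_i^2 / H_ii
  = (1.4626)^2/7 + (0.0941)^2/8
  = 0.3056 + 0.0011 = 0.3067
Step 3: Objective decrease = 0.5 * g^T H^(-1) g = 0.1534


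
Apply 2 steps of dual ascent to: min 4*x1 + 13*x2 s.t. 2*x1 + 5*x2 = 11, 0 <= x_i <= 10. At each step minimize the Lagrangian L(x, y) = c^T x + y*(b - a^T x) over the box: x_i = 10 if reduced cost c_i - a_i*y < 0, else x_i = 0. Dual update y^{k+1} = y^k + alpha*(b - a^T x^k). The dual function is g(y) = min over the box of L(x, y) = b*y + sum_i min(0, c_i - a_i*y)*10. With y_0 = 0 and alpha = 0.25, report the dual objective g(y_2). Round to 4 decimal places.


Dual ascent for LP: min 4*x1 + 13*x2, 2*x1 + 5*x2 = 11, 0 <= x_i <= 10
Step 1: y^k = 0.0, reduced costs: (4.0, 13.0)
  x^k = (0.0, 0.0), subgradient = b - a^T x = 11.0
  y^{k+1} = 0.0 + 0.25*11.0 = 2.75
Step 2: y^k = 2.75, reduced costs: (-1.5, -0.75)
  x^k = (10.0, 10.0), subgradient = b - a^T x = -59.0
  y^{k+1} = 2.75 + 0.25*-59.0 = -12.0
Dual objective at y_2 = -12.0: reduced costs (28.0, 73.0), box minimizer x = (0.0, 0.0)
g(y_2) = b*y + (c1 - a1*y)*x1 + (c2 - a2*y)*x2 = 11*(-12.0) + 28.0*0.0 + 73.0*0.0 = -132.0 + 0.0 + 0.0 = -132.0


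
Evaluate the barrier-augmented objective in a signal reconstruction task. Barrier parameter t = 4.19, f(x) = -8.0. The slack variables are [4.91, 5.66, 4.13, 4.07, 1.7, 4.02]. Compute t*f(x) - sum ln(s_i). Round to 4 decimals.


Step 1: Compute log-barrier.
ln values: [1.5913, 1.7334, 1.4183, 1.4036, 0.5306, 1.3913]
phi = -(1.5913 + 1.7334 + 1.4183 + 1.4036 + 0.5306 + 1.3913) = -8.0685
Step 2: Compute augmented objective.
t*f(x) = 4.19*-8.0 = -33.52
Total = -33.52 - 8.0685 = -41.5885


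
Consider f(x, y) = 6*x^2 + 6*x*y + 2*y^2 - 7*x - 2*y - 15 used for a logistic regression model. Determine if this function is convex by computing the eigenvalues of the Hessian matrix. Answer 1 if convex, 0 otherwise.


The Hessian of f(x,y) = 6*x^2 + 6*x*y + 2*y^2 - 7*x - 2*y - 15 is:
H = [[12, 6], [6, 4]]
Trace = 12 + 4 = 16
Determinant = 12*4 - (6)^2 = 12
Discriminant = (16)^2 - 4*12 = 208.0
Eigenvalues: lambda_1 = 0.7889, lambda_2 = 15.2111
The function is convex.

1


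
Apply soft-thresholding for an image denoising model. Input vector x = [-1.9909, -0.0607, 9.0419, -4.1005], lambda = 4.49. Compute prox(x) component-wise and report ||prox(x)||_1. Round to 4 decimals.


Soft-thresholding with lambda = 4.49:
prox(-1.9909) = sign(-1.9909)*max(|-1.9909| - 4.49, 0) = 0.0
prox(-0.0607) = sign(-0.0607)*max(|-0.0607| - 4.49, 0) = 0.0
prox(9.0419) = sign(9.0419)*max(|9.0419| - 4.49, 0) = 4.5519
prox(-4.1005) = sign(-4.1005)*max(|-4.1005| - 4.49, 0) = 0.0
prox(x) = [0.0, 0.0, 4.5519, 0.0]
||prox(x)||_1 = 0.0 + 0.0 + 4.5519 + 0.0 = 4.5519


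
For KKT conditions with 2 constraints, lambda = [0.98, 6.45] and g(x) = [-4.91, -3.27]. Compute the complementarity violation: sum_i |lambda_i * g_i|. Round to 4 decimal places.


KKT complementary slackness check:
lambda_1 * g_1 = 0.98 * -4.91 = -4.8118
lambda_2 * g_2 = 6.45 * -3.27 = -21.0915
Total violation = 4.8118 + 21.0915 = 25.9033


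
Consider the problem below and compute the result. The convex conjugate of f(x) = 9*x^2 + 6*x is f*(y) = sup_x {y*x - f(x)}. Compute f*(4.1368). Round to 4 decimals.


f*(y) = sup_x {y*x - a*x^2 - b*x} = sup_x {(y-b)*x - a*x^2}
FOC: (y - b) - 2a*x = 0 => x* = (y - b)/(2a)
x* = (4.1368 - 6)/(2*9) = -0.1035
f*(4.1368) = (y-b)^2/(4a) = (4.1368 - 6)^2/(4*9)
= 3.4715/36 = 0.0964


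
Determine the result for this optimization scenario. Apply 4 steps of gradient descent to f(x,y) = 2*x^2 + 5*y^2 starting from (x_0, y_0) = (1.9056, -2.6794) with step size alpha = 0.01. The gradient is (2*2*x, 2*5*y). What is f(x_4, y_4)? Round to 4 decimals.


Gradient descent on f(x,y) = 2*x^2 + 5*y^2.
Starting point: (1.9056, -2.6794), alpha = 0.01
Step 1: grad_x = 2*2*1.9056 = 7.6224, grad_y = 2*5*-2.6794 = -26.794
  x_1 = 1.9056 - 0.01*7.6224 = 1.8294
  y_1 = -2.6794 - 0.01*-26.794 = -2.4115
Step 2: grad_x = 2*2*1.8294 = 7.3175, grad_y = 2*5*-2.4115 = -24.1146
  x_2 = 1.8294 - 0.01*7.3175 = 1.7562
  y_2 = -2.4115 - 0.01*-24.1146 = -2.1703
Step 3: grad_x = 2*2*1.7562 = 7.0248, grad_y = 2*5*-2.1703 = -21.7031
  x_3 = 1.7562 - 0.01*7.0248 = 1.686
  y_3 = -2.1703 - 0.01*-21.7031 = -1.9533
Step 4: grad_x = 2*2*1.686 = 6.7438, grad_y = 2*5*-1.9533 = -19.5328
  x_4 = 1.686 - 0.01*6.7438 = 1.6185
  y_4 = -1.9533 - 0.01*-19.5328 = -1.758
f(1.6185, -1.758) = 2*1.6185^2 + 5*(-1.758)^2 = 20.6912


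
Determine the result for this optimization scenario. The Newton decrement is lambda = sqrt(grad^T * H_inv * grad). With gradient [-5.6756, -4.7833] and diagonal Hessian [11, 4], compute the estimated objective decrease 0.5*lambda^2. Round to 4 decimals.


Step 1: H is diagonal, so H^(-1) * g = [-0.516, -1.1958].
Step 2: g^T H^(-1) g = sum_i g_i^2 / H_ii
  = (-5.6756)^2/11 + (-4.7833)^2/4
  = 2.9284 + 5.72 = 8.6484
Step 3: Objective decrease = 0.5 * g^T H^(-1) g = 4.3242


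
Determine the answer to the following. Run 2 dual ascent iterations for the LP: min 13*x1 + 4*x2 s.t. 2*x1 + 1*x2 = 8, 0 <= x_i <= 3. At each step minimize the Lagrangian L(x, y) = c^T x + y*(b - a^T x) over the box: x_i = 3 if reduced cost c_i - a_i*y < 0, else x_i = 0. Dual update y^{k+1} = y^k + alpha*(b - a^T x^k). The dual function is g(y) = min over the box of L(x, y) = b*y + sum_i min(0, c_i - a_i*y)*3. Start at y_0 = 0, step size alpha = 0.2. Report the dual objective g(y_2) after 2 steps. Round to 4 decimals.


Dual ascent for LP: min 13*x1 + 4*x2, 2*x1 + 1*x2 = 8, 0 <= x_i <= 3
Step 1: y^k = 0.0, reduced costs: (13.0, 4.0)
  x^k = (0.0, 0.0), subgradient = b - a^T x = 8.0
  y^{k+1} = 0.0 + 0.2*8.0 = 1.6
Step 2: y^k = 1.6, reduced costs: (9.8, 2.4)
  x^k = (0.0, 0.0), subgradient = b - a^T x = 8.0
  y^{k+1} = 1.6 + 0.2*8.0 = 3.2
Dual objective at y_2 = 3.2: reduced costs (6.6, 0.8), box minimizer x = (0.0, 0.0)
g(y_2) = b*y + (c1 - a1*y)*x1 + (c2 - a2*y)*x2 = 8*3.2 + 6.6*0.0 + 0.8*0.0 = 25.6 + 0.0 + 0.0 = 25.6


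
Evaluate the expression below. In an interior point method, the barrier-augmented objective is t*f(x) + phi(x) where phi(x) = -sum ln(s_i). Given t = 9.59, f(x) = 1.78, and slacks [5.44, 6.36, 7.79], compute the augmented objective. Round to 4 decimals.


Step 1: Compute log-barrier.
ln values: [1.6938, 1.85, 2.0528]
phi = -(1.6938 + 1.85 + 2.0528) = -5.5966
Step 2: Compute augmented objective.
t*f(x) = 9.59*1.78 = 17.0702
Total = 17.0702 - 5.5966 = 11.4736


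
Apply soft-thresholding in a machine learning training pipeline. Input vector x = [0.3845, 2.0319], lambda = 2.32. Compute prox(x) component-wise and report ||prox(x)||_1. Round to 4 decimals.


Soft-thresholding with lambda = 2.32:
prox(0.3845) = sign(0.3845)*max(|0.3845| - 2.32, 0) = 0.0
prox(2.0319) = sign(2.0319)*max(|2.0319| - 2.32, 0) = 0.0
prox(x) = [0.0, 0.0]
||prox(x)||_1 = 0.0 + 0.0 = 0.0


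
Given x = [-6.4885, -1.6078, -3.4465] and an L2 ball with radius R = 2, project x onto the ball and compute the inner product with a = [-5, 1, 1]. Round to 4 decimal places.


Step 1: Compute ||x|| (intermediates to 6 decimals).
||x|| = sqrt((-6.4885)^2 + (-1.6078)^2 + (-3.4465)^2) = 7.520905
Step 2: Project.
Since ||x|| > R, scale = R/||x|| = 2/7.520905 = 0.265925, proj(x) = scale * x
proj(x) = [-1.725454, -0.427554, -0.916511]
Step 3: Dot product.
a^T * proj(x) = -5*(-1.725454) + 1*(-0.427554) + 1*(-0.916511) = 7.2832


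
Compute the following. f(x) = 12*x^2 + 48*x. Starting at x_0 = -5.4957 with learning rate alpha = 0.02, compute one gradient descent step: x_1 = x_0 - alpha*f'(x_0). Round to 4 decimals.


We compute the gradient at x_0 and apply the update.
f'(x) = 24*x + 48
f'(-5.4957) = 24*-5.4957 + 48 = -83.8968
x_1 = -5.4957 - 0.02*-83.8968 = -3.8178


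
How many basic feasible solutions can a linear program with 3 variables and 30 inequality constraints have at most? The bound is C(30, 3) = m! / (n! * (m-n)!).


Each vertex corresponds to some choice of n active constraints out of m, so the number of vertices is at most C(m, n) = m! / (n!(m-n)!).
m = 30, n = 3
Numerator: 30 * 29 * 28
Denominator: 3! = 6
C(30, 3) = 4060


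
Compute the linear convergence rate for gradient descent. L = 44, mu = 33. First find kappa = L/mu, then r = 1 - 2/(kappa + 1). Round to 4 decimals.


Step 1: Compute the condition number.
kappa = L/mu = 44/33 = 1.3333
Step 2: Compute the convergence rate.
r = 1 - 2/(kappa + 1) = 1 - 2*mu/(L + mu) = (L - mu)/(L + mu) = 11/77 = 0.1429


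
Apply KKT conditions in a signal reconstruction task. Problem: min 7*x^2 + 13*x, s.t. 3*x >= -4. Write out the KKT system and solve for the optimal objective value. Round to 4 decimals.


Step 1: Try lambda = 0 (constraint inactive).
Stationarity: 2*7*x + 13 = 0
x* = -13/(2*7) = -13/14 = -0.9286 (rounded; the exact value -13/14 is used below)
Check constraint: 3*-0.9286 = -2.7858 >= -4 -- satisfied.
Step 2: Compute optimal value.
f(x*) = 7*(-13/14)^2 + 13*(-13/14) = -6.0357


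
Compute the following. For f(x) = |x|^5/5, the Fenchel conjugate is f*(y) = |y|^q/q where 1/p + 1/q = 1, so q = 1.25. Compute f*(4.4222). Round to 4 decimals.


The conjugate exponent q satisfies 1/p + 1/q = 1.
p = 5, so q = 5/(5 - 1) = 1.25
|y|^q = 4.4222^1.25 = 6.4128
f*(4.4222) = 6.4128 / 1.25 = 5.1302


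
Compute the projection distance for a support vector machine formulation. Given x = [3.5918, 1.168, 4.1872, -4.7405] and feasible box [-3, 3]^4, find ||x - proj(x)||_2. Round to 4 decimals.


Project each component onto [-3, 3].
clip(3.5918) = 3.0, clip(1.168) = 1.168, clip(4.1872) = 3.0, clip(-4.7405) = -3.0
Projection = [3.0, 1.168, 3.0, -3.0]
Squared diffs: [0.3502, 0.0, 1.4094, 3.0293]
Distance = sqrt(4.7889) = 2.1884


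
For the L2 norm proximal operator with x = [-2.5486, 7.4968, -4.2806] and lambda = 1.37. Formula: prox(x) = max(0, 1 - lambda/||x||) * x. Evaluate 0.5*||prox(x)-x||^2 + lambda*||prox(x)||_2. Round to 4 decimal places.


Step 1: Compute ||x||.
||x|| = 9.0012
Step 2: Compute scaling factor.
scale = max(0, 1 - 1.37/9.0012) = 0.8478
Step 3: prox(x) = [-2.1607, 6.3558, -3.6291]
||prox(x)|| = 7.6312
Step 4: Proximal objective.
0.5*||prox-x||^2 = 0.9385
lambda*||prox|| = 10.4547
Total = 11.3931


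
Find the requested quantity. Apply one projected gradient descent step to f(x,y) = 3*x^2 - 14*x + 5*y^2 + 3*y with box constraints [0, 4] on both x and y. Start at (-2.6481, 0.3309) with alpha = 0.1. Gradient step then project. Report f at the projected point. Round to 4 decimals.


Step 1: Compute gradient at (-2.6481, 0.3309).
grad_x = 2*3*-2.6481 - 14 = -29.8886
grad_y = 2*5*0.3309 + 3 = 6.309
Step 2: Gradient step.
x_raw = -2.6481 - 0.1*-29.8886 = 0.3408
y_raw = 0.3309 - 0.1*6.309 = -0.3
Step 3: Project onto [0, 4].
x_proj = clip(0.3408) = 0.3408
y_proj = clip(-0.3) = 0.0
Step 4: Evaluate f.
f(0.3408, 0.0) = -4.4223


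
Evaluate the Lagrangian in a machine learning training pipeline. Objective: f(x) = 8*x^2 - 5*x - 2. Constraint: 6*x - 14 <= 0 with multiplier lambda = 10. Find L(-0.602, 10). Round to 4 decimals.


Step 1: Evaluate f(x).
f(-0.602) = 8*(-0.602)^2 - 5*(-0.602) - 2 = 3.9092
Step 2: Evaluate g(x).
g(-0.602) = 6*-0.602 - 14 = -17.612
Step 3: Compute Lagrangian.
L = 3.9092 + 10*-17.612 = -172.2108


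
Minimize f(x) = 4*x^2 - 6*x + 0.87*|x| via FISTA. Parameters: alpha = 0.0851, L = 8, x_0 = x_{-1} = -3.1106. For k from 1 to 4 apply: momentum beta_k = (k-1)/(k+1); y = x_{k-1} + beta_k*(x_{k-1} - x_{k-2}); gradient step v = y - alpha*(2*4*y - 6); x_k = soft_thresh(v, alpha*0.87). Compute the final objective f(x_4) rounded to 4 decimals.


FISTA on f(x) = 4*x^2 - 6*x + 0.87*|x|
L = 8, alpha = 0.0851
Iteration 1: beta = 0.0, y = -3.1106 + 0.0*(-3.1106 + 3.1106) = -3.1106
  grad(y) = -30.8848, v = y - alpha*grad = -0.4823
  prox(v) = soft_thresh(-0.4823, 0.074) = -0.4083
Iteration 2: beta = 0.3333, y = -0.4083 + 0.3333*(-0.4083 + 3.1106) = 0.4925
  grad(y) = -2.0599, v = y - alpha*grad = 0.6678
  prox(v) = soft_thresh(0.6678, 0.074) = 0.5938
Iteration 3: beta = 0.5, y = 0.5938 + 0.5*(0.5938 + 0.4083) = 1.0948
  grad(y) = 2.7583, v = y - alpha*grad = 0.8601
  prox(v) = soft_thresh(0.8601, 0.074) = 0.786
Iteration 4: beta = 0.6, y = 0.786 + 0.6*(0.786 - 0.5938) = 0.9014
  grad(y) = 1.211, v = y - alpha*grad = 0.7983
  prox(v) = soft_thresh(0.7983, 0.074) = 0.7243
f(x_4) = 4*0.7243^2 - 6*0.7243 + 0.87*|0.7243| = -1.6172


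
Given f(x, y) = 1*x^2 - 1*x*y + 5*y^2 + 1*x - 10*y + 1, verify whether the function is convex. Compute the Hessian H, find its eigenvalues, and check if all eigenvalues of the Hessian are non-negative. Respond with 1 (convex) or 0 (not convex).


The Hessian of f(x,y) = 1*x^2 - 1*x*y + 5*y^2 + 1*x - 10*y + 1 is:
H = [[2, -1], [-1, 10]]
Trace = 2 + 10 = 12
Determinant = 2*10 - (-1)^2 = 19
Discriminant = (12)^2 - 4*19 = 68.0
Eigenvalues: lambda_1 = 1.8769, lambda_2 = 10.1231
The function is convex.

1


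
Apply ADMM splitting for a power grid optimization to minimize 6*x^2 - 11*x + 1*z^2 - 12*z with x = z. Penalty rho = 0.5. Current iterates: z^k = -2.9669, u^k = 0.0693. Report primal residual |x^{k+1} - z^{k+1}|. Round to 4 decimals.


ADMM iteration with rho = 0.5, z^k = -2.9669, u^k = 0.0693
Step 1: x-update.
Minimize 6*x^2 - 11*x + (0.5/2)*(x + 2.9669 + 0.0693)^2
FOC: (2*6 + 0.5)*x = 11 + 0.5*(-2.9669 - 0.0693)
x^{k+1} = 0.7586
Step 2: z-update.
Minimize 1*z^2 - 12*z + (0.5/2)*(0.7586 - z + 0.0693)^2
FOC: (2*1 + 0.5)*z = 12 + 0.5*(0.7586 + 0.0693)
z^{k+1} = 4.9656
Step 3: u-update.
u^{k+1} = 0.0693 + 0.7586 - 4.9656 = -4.1377
Step 4: Primal residual = |0.7586 - 4.9656| = 4.207


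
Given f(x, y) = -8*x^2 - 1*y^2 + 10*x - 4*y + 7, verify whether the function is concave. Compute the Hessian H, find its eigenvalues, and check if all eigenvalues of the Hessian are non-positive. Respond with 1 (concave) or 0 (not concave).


The Hessian of f(x,y) = -8*x^2 - 1*y^2 + 10*x - 4*y + 7 is:
H = [[-16, 0], [0, -2]]
Trace = -16 - 2 = -18
Determinant = -16*-2 - (0)^2 = 32
Discriminant = (-18)^2 - 4*32 = 196.0
Eigenvalues: lambda_1 = -16.0, lambda_2 = -2.0
The function is concave.

1


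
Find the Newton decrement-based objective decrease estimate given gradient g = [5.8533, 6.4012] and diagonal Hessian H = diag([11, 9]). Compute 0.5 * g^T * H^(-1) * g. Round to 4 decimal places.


Step 1: H is diagonal, so H^(-1) * g = [0.5321, 0.7112].
Step 2: g^T H^(-1) g = sum_i g_i^2 / H_ii
  = (5.8533)^2/11 + (6.4012)^2/9
  = 3.1146 + 4.5528 = 7.6675
Step 3: Objective decrease = 0.5 * g^T H^(-1) g = 3.8337


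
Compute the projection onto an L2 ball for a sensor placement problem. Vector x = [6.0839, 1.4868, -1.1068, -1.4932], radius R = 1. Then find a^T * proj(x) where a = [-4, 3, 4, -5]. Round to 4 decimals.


Step 1: Compute ||x|| (intermediates to 6 decimals).
||x|| = sqrt(6.0839^2 + 1.4868^2 + (-1.1068)^2 + (-1.4932)^2) = 6.532922
Step 2: Project.
Since ||x|| > R, scale = R/||x|| = 1/6.532922 = 0.153071, proj(x) = scale * x
proj(x) = [0.931269, 0.227586, -0.169419, -0.228566]
Step 3: Dot product.
a^T * proj(x) = -4*0.931269 + 3*0.227586 + 4*(-0.169419) - 5*(-0.228566) = -2.5772


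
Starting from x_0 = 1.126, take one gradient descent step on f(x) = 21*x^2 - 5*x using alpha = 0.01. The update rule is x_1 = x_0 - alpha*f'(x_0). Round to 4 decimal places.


We compute the gradient at x_0 and apply the update.
f'(x) = 42*x - 5
f'(1.126) = 42*1.126 - 5 = 42.292
x_1 = 1.126 - 0.01*42.292 = 0.7031


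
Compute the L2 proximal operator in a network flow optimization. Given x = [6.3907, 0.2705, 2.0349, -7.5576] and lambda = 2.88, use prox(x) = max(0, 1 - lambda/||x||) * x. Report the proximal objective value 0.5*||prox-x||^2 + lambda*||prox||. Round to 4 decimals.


Step 1: Compute ||x||.
||x|| = 10.108
Step 2: Compute scaling factor.
scale = max(0, 1 - 2.88/10.108) = 0.7151
Step 3: prox(x) = [4.5698, 0.1934, 1.4551, -5.4043]
||prox(x)|| = 7.228
Step 4: Proximal objective.
0.5*||prox-x||^2 = 4.1472
lambda*||prox|| = 20.8166
Total = 24.9639


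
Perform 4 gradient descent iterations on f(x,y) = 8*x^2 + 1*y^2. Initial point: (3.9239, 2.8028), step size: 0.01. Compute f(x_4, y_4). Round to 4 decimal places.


Gradient descent on f(x,y) = 8*x^2 + 1*y^2.
Starting point: (3.9239, 2.8028), alpha = 0.01
Step 1: grad_x = 2*8*3.9239 = 62.7824, grad_y = 2*1*2.8028 = 5.6056
  x_1 = 3.9239 - 0.01*62.7824 = 3.2961
  y_1 = 2.8028 - 0.01*5.6056 = 2.7467
Step 2: grad_x = 2*8*3.2961 = 52.7372, grad_y = 2*1*2.7467 = 5.4935
  x_2 = 3.2961 - 0.01*52.7372 = 2.7687
  y_2 = 2.7467 - 0.01*5.4935 = 2.6918
Step 3: grad_x = 2*8*2.7687 = 44.2993, grad_y = 2*1*2.6918 = 5.3836
  x_3 = 2.7687 - 0.01*44.2993 = 2.3257
  y_3 = 2.6918 - 0.01*5.3836 = 2.638
Step 4: grad_x = 2*8*2.3257 = 37.2114, grad_y = 2*1*2.638 = 5.2759
  x_4 = 2.3257 - 0.01*37.2114 = 1.9536
  y_4 = 2.638 - 0.01*5.2759 = 2.5852
f(1.9536, 2.5852) = 8*1.9536^2 + 1*2.5852^2 = 37.2157


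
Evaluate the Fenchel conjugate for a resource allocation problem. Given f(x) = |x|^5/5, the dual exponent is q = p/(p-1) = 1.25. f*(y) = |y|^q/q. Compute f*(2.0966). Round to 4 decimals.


The conjugate exponent q satisfies 1/p + 1/q = 1.
p = 5, so q = 5/(5 - 1) = 1.25
|y|^q = 2.0966^1.25 = 2.5229
f*(2.0966) = 2.5229 / 1.25 = 2.0183


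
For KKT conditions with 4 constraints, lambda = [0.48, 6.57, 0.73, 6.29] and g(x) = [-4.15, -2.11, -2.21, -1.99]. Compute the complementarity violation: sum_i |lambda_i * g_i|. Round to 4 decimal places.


KKT complementary slackness check:
lambda_1 * g_1 = 0.48 * -4.15 = -1.992
lambda_2 * g_2 = 6.57 * -2.11 = -13.8627
lambda_3 * g_3 = 0.73 * -2.21 = -1.6133
lambda_4 * g_4 = 6.29 * -1.99 = -12.5171
Total violation = 1.992 + 13.8627 + 1.6133 + 12.5171 = 29.9851


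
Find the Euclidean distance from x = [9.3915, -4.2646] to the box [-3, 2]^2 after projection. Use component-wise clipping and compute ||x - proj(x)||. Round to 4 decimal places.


Project each component onto [-3, 2].
clip(9.3915) = 2.0, clip(-4.2646) = -3.0
Projection = [2.0, -3.0]
Squared diffs: [54.6343, 1.5992]
Distance = sqrt(56.2335) = 7.4989


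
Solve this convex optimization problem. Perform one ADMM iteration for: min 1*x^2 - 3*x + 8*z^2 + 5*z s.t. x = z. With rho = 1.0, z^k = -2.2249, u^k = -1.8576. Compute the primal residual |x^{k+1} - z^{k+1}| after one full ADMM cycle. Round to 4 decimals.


ADMM iteration with rho = 1.0, z^k = -2.2249, u^k = -1.8576
Step 1: x-update.
Minimize 1*x^2 - 3*x + (1.0/2)*(x + 2.2249 - 1.8576)^2
FOC: (2*1 + 1.0)*x = 3 + 1.0*(-2.2249 + 1.8576)
x^{k+1} = 0.8776
Step 2: z-update.
Minimize 8*z^2 + 5*z + (1.0/2)*(0.8776 - z - 1.8576)^2
FOC: (2*8 + 1.0)*z = -5 + 1.0*(0.8776 - 1.8576)
z^{k+1} = -0.3518
Step 3: u-update.
u^{k+1} = -1.8576 + 0.8776 + 0.3518 = -0.6283
Step 4: Primal residual = |0.8776 + 0.3518| = 1.2293


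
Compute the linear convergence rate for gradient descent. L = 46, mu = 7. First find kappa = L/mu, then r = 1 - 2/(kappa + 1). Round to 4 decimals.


Step 1: Compute the condition number.
kappa = L/mu = 46/7 = 6.5714
Step 2: Compute the convergence rate.
r = 1 - 2/(kappa + 1) = 1 - 2*mu/(L + mu) = (L - mu)/(L + mu) = 39/53 = 0.7358


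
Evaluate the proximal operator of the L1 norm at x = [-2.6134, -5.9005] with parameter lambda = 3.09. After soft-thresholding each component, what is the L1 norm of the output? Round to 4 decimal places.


Soft-thresholding with lambda = 3.09:
prox(-2.6134) = sign(-2.6134)*max(|-2.6134| - 3.09, 0) = 0.0
prox(-5.9005) = sign(-5.9005)*max(|-5.9005| - 3.09, 0) = -2.8105
prox(x) = [0.0, -2.8105]
||prox(x)||_1 = 0.0 + 2.8105 = 2.8105


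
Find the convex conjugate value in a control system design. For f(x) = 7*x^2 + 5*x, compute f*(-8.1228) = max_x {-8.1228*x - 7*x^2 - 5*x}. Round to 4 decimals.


f*(y) = sup_x {y*x - a*x^2 - b*x} = sup_x {(y-b)*x - a*x^2}
FOC: (y - b) - 2a*x = 0 => x* = (y - b)/(2a)
x* = (-8.1228 - 5)/(2*7) = -0.9373
f*(-8.1228) = (y-b)^2/(4a) = (-8.1228 - 5)^2/(4*7)
= 172.2079/28 = 6.1503


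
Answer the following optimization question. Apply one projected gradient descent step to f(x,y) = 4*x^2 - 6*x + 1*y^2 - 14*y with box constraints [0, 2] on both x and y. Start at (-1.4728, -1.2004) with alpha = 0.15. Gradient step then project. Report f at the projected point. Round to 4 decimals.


Step 1: Compute gradient at (-1.4728, -1.2004).
grad_x = 2*4*-1.4728 - 6 = -17.7824
grad_y = 2*1*-1.2004 - 14 = -16.4008
Step 2: Gradient step.
x_raw = -1.4728 - 0.15*-17.7824 = 1.1946
y_raw = -1.2004 - 0.15*-16.4008 = 1.2597
Step 3: Project onto [0, 2].
x_proj = clip(1.1946) = 1.1946
y_proj = clip(1.2597) = 1.2597
Step 4: Evaluate f.
f(1.1946, 1.2597) = -17.5087


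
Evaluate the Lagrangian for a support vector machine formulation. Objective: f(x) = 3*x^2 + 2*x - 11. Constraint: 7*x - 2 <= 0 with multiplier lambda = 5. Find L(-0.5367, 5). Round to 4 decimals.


Step 1: Evaluate f(x).
f(-0.5367) = 3*(-0.5367)^2 + 2*(-0.5367) - 11 = -11.2093
Step 2: Evaluate g(x).
g(-0.5367) = 7*-0.5367 - 2 = -5.7569
Step 3: Compute Lagrangian.
L = -11.2093 + 5*-5.7569 = -39.9938


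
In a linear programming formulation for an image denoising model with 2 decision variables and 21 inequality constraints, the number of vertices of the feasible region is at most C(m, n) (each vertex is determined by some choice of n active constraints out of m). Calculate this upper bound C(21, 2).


Each vertex corresponds to some choice of n active constraints out of m, so the number of vertices is at most C(m, n) = m! / (n!(m-n)!).
m = 21, n = 2
Numerator: 21 * 20
Denominator: 2! = 2
C(21, 2) = 210


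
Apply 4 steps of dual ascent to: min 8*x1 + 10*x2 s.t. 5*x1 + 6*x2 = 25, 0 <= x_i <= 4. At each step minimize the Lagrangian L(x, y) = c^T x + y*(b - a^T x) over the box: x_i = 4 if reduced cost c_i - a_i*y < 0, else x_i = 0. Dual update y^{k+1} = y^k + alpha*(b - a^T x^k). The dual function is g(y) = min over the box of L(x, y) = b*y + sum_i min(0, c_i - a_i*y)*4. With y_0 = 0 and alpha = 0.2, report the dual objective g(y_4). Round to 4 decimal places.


Dual ascent for LP: min 8*x1 + 10*x2, 5*x1 + 6*x2 = 25, 0 <= x_i <= 4
Step 1: y^k = 0.0, reduced costs: (8.0, 10.0)
  x^k = (0.0, 0.0), subgradient = b - a^T x = 25.0
  y^{k+1} = 0.0 + 0.2*25.0 = 5.0
Step 2: y^k = 5.0, reduced costs: (-17.0, -20.0)
  x^k = (4.0, 4.0), subgradient = b - a^T x = -19.0
  y^{k+1} = 5.0 + 0.2*-19.0 = 1.2
Step 3: y^k = 1.2, reduced costs: (2.0, 2.8)
  x^k = (0.0, 0.0), subgradient = b - a^T x = 25.0
  y^{k+1} = 1.2 + 0.2*25.0 = 6.2
Step 4: y^k = 6.2, reduced costs: (-23.0, -27.2)
  x^k = (4.0, 4.0), subgradient = b - a^T x = -19.0
  y^{k+1} = 6.2 + 0.2*-19.0 = 2.4
Dual objective at y_4 = 2.4: reduced costs (-4.0, -4.4), box minimizer x = (4.0, 4.0)
g(y_4) = b*y + (c1 - a1*y)*x1 + (c2 - a2*y)*x2 = 25*2.4 + (-4.0)*4.0 + (-4.4)*4.0 = 60.0 - 16.0 - 17.6 = 26.4


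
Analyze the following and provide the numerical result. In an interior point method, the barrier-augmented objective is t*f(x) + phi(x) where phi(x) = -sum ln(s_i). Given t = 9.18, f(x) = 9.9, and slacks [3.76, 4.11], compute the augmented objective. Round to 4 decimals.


Step 1: Compute log-barrier.
ln values: [1.3244, 1.4134]
phi = -(1.3244 + 1.4134) = -2.7378
Step 2: Compute augmented objective.
t*f(x) = 9.18*9.9 = 90.882
Total = 90.882 - 2.7378 = 88.1442


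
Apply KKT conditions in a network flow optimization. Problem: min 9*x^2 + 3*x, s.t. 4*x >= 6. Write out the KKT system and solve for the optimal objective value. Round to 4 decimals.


Step 1: Try lambda = 0 (constraint inactive).
x_unc = -3/(2*9) = -0.1667
Check: 4*-0.1667 = -0.6668 < 6 -- violated!
Step 2: Constraint must be active: 4*x = 6
x* = 6/4 = 1.5
lambda = (2*9*1.5 + 3)/4 = 7.5
Step 3: Compute optimal value.
f(x*) = 9*1.5^2 + 3*1.5 = 24.75


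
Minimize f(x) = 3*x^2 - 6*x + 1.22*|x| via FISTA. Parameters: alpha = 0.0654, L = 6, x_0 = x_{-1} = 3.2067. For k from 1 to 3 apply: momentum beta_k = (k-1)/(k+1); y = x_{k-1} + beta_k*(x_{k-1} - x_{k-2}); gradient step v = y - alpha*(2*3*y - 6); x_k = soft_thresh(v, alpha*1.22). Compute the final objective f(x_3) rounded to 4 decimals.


FISTA on f(x) = 3*x^2 - 6*x + 1.22*|x|
L = 6, alpha = 0.0654
Iteration 1: beta = 0.0, y = 3.2067 + 0.0*(3.2067 - 3.2067) = 3.2067
  grad(y) = 13.2402, v = y - alpha*grad = 2.3408
  prox(v) = soft_thresh(2.3408, 0.0798) = 2.261
Iteration 2: beta = 0.3333, y = 2.261 + 0.3333*(2.261 - 3.2067) = 1.9458
  grad(y) = 5.6746, v = y - alpha*grad = 1.5747
  prox(v) = soft_thresh(1.5747, 0.0798) = 1.4949
Iteration 3: beta = 0.5, y = 1.4949 + 0.5*(1.4949 - 2.261) = 1.1118
  grad(y) = 0.6708, v = y - alpha*grad = 1.0679
  prox(v) = soft_thresh(1.0679, 0.0798) = 0.9881
f(x_3) = 3*0.9881^2 - 6*0.9881 + 1.22*|0.9881| = -1.7941


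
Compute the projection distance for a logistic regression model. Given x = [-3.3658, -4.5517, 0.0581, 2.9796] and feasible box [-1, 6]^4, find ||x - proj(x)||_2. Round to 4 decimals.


Project each component onto [-1, 6].
clip(-3.3658) = -1.0, clip(-4.5517) = -1.0, clip(0.0581) = 0.0581, clip(2.9796) = 2.9796
Projection = [-1.0, -1.0, 0.0581, 2.9796]
Squared diffs: [5.597, 12.6146, 0.0, 0.0]
Distance = sqrt(18.2116) = 4.2675


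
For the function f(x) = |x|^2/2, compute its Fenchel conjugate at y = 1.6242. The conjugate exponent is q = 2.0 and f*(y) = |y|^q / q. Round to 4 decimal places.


The conjugate exponent q satisfies 1/p + 1/q = 1.
p = 2, so q = 2/(2 - 1) = 2.0
|y|^q = 1.6242^2.0 = 2.638
f*(1.6242) = 2.638 / 2.0 = 1.319


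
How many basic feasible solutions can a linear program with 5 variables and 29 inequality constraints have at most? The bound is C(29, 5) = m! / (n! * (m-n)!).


Each vertex corresponds to some choice of n active constraints out of m, so the number of vertices is at most C(m, n) = m! / (n!(m-n)!).
m = 29, n = 5
Numerator: 29 * 28 * 27 * 26 * 25
Denominator: 5! = 120
C(29, 5) = 118755


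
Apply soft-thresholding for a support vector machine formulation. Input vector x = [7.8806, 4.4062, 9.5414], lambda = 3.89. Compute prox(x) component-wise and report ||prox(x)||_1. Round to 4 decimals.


Soft-thresholding with lambda = 3.89:
prox(7.8806) = sign(7.8806)*max(|7.8806| - 3.89, 0) = 3.9906
prox(4.4062) = sign(4.4062)*max(|4.4062| - 3.89, 0) = 0.5162
prox(9.5414) = sign(9.5414)*max(|9.5414| - 3.89, 0) = 5.6514
prox(x) = [3.9906, 0.5162, 5.6514]
||prox(x)||_1 = 3.9906 + 0.5162 + 5.6514 = 10.1582


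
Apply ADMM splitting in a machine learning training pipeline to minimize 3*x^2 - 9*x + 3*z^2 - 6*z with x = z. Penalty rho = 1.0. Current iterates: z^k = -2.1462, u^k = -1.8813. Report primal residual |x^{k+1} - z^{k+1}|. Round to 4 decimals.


ADMM iteration with rho = 1.0, z^k = -2.1462, u^k = -1.8813
Step 1: x-update.
Minimize 3*x^2 - 9*x + (1.0/2)*(x + 2.1462 - 1.8813)^2
FOC: (2*3 + 1.0)*x = 9 + 1.0*(-2.1462 + 1.8813)
x^{k+1} = 1.2479
Step 2: z-update.
Minimize 3*z^2 - 6*z + (1.0/2)*(1.2479 - z - 1.8813)^2
FOC: (2*3 + 1.0)*z = 6 + 1.0*(1.2479 - 1.8813)
z^{k+1} = 0.7667
Step 3: u-update.
u^{k+1} = -1.8813 + 1.2479 - 0.7667 = -1.4001
Step 4: Primal residual = |1.2479 - 0.7667| = 0.4812


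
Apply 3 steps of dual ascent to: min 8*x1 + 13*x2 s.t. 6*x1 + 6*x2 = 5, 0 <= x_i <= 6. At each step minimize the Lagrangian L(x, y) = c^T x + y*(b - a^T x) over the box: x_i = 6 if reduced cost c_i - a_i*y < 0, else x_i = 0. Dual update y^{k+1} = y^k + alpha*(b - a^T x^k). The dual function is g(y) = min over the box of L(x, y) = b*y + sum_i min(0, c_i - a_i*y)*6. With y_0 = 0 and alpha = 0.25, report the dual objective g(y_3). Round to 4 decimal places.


Dual ascent for LP: min 8*x1 + 13*x2, 6*x1 + 6*x2 = 5, 0 <= x_i <= 6
Step 1: y^k = 0.0, reduced costs: (8.0, 13.0)
  x^k = (0.0, 0.0), subgradient = b - a^T x = 5.0
  y^{k+1} = 0.0 + 0.25*5.0 = 1.25
Step 2: y^k = 1.25, reduced costs: (0.5, 5.5)
  x^k = (0.0, 0.0), subgradient = b - a^T x = 5.0
  y^{k+1} = 1.25 + 0.25*5.0 = 2.5
Step 3: y^k = 2.5, reduced costs: (-7.0, -2.0)
  x^k = (6.0, 6.0), subgradient = b - a^T x = -67.0
  y^{k+1} = 2.5 + 0.25*-67.0 = -14.25
Dual objective at y_3 = -14.25: reduced costs (93.5, 98.5), box minimizer x = (0.0, 0.0)
g(y_3) = b*y + (c1 - a1*y)*x1 + (c2 - a2*y)*x2 = 5*(-14.25) + 93.5*0.0 + 98.5*0.0 = -71.25 + 0.0 + 0.0 = -71.25


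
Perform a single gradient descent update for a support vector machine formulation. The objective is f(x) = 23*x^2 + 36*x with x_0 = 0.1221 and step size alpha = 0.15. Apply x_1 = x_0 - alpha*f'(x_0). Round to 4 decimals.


We compute the gradient at x_0 and apply the update.
f'(x) = 46*x + 36
f'(0.1221) = 46*0.1221 + 36 = 41.6166
x_1 = 0.1221 - 0.15*41.6166 = -6.1204


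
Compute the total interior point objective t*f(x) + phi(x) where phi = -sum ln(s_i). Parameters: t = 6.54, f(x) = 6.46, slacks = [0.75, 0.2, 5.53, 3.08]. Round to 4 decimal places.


Step 1: Compute log-barrier.
ln values: [-0.2877, -1.6094, 1.7102, 1.1249]
phi = -(-0.2877 - 1.6094 + 1.7102 + 1.1249) = -0.938
Step 2: Compute augmented objective.
t*f(x) = 6.54*6.46 = 42.2484
Total = 42.2484 - 0.938 = 41.3104


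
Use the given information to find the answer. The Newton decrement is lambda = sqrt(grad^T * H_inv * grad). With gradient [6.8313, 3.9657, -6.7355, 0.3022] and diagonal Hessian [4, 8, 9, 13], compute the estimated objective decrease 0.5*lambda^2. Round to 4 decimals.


Step 1: H is diagonal, so H^(-1) * g = [1.7078, 0.4957, -0.7484, 0.0232].
Step 2: g^T H^(-1) g = sum_i g_i^2 / H_ii
  = (6.8313)^2/4 + (3.9657)^2/8 + (-6.7355)^2/9 + (0.3022)^2/13
  = 11.6667 + 1.9658 + 5.0408 + 0.007 = 18.6803
Step 3: Objective decrease = 0.5 * g^T H^(-1) g = 9.3402
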